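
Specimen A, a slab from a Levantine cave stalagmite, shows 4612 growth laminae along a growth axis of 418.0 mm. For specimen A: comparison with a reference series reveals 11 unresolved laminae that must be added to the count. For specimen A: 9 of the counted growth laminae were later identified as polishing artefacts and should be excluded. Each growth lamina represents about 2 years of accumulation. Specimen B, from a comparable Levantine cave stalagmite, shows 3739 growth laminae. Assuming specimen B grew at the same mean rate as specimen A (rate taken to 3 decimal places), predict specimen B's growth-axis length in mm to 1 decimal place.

336.5 mm

Specimen A: after corrections the count is 4612 − 9 + 11 = 4614 growth laminae.
Specimen A: 4614 growth laminae at 2 years each span 4614 × 2 = 9228 years.
A: Extension rate ≈ 418.0 / 9228 = 0.045 mm/yr.
Specimen B: multiplying by 2 years per growth lamina: 3739 × 2 = 7478 years. B's length ≈ 0.045 × 7478 = 336.5 mm.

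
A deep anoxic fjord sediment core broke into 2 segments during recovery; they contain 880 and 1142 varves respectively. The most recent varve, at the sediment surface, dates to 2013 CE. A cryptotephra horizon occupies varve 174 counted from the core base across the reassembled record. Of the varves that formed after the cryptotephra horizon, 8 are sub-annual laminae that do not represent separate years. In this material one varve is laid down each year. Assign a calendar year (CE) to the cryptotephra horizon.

Total varves = 880 + 1142 = 2022.
The cryptotephra horizon sits at varve 174 from the core base, so 2022 − 174 = 1848 varves formed after it.
Excluding 8 false varves: 1848 − 8 = 1840.
Counting back 1840 years from 2013 CE places the cryptotephra horizon in 2013 − 1840 = 173 CE.

173 CE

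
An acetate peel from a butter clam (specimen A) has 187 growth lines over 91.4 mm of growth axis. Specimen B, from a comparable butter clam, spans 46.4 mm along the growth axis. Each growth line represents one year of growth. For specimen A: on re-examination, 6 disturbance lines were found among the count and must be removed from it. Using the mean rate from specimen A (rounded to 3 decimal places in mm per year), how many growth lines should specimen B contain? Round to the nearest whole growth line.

92 growth lines

Specimen A: true growth line count = 187 − 6 = 181.
A: Extension rate ≈ 91.4 / 181 = 0.505 mm/year.
B spans 46.4 / 0.505 = 91.88 years ≈ 92 growth lines.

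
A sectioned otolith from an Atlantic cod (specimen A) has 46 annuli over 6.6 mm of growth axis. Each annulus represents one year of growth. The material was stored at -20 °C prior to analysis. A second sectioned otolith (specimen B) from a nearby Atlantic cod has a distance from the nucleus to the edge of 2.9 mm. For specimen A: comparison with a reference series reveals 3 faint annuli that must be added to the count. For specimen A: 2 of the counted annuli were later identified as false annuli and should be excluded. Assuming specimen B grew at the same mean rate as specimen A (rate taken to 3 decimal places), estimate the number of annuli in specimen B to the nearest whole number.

21 annuli

Specimen A: adjusted count: 46 − 2 + 3 = 47 annuli.
A: Mean rate = 6.6 mm / 47 years ≈ 0.140 mm/yr.
B spans 2.9 / 0.140 = 20.71 years ≈ 21 annuli.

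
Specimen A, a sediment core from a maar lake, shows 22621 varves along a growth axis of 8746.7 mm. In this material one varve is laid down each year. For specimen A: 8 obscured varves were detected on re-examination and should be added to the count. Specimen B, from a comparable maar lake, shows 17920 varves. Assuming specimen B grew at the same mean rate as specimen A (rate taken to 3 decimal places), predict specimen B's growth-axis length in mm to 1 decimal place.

Specimen A: true varve count = 22621 + 8 = 22629.
A: Mean rate = 8746.7 mm / 22629 years ≈ 0.387 mm/year.
Length of B = 0.387 × 17920 = 6935.0 mm.

6935.0 mm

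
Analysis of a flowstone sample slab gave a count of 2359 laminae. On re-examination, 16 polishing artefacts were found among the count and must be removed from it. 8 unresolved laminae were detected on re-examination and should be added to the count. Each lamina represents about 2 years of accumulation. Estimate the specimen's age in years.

4702 yr

After corrections the count is 2359 − 16 + 8 = 2351 laminae.
At 2 years per lamina, 2351 × 2 = 4702 years.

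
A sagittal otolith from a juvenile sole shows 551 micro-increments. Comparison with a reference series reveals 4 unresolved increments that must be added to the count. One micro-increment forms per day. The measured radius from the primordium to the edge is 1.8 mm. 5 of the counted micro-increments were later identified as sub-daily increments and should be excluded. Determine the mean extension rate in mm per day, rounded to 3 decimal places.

0.003 mm per day

True micro-increment count = 551 − 5 + 4 = 550.
Extension rate ≈ 1.8 / 550 = 0.003 mm per day.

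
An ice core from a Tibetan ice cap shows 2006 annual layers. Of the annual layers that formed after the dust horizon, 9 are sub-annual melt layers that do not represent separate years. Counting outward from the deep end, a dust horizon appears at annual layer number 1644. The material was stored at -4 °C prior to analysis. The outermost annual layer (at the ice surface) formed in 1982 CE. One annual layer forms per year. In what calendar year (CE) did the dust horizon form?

1629 CE

Between annual layer 1644 and the ice surface there are 2006 − 1644 = 362 annual layers.
Removing the 9 false annual layers leaves 362 − 9 = 353 true annual layers beyond the dust horizon.
The annual layer at the ice surface is 1982 CE, so the dust horizon dates to 1982 − 353 = 1629 CE.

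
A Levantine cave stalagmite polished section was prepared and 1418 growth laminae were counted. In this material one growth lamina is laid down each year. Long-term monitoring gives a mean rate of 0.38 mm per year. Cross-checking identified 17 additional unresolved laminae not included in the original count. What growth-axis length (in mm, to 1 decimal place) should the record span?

True growth lamina count = 1418 + 17 = 1435.
1435 years at 0.38 mm/year gives 0.38 × 1435 = 545.3 mm.

545.3 mm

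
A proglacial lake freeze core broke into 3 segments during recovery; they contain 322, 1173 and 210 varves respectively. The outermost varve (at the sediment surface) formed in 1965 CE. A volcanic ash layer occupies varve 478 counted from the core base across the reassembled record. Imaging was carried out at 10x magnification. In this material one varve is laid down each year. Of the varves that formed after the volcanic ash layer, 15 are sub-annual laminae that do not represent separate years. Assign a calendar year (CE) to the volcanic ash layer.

753 CE

Total varves = 322 + 1173 + 210 = 1705.
The volcanic ash layer sits at varve 478 from the core base, so 1705 − 478 = 1227 varves formed after it.
Excluding 15 false varves: 1227 − 15 = 1212.
Counting back 1212 years from 1965 CE places the volcanic ash layer in 1965 − 1212 = 753 CE.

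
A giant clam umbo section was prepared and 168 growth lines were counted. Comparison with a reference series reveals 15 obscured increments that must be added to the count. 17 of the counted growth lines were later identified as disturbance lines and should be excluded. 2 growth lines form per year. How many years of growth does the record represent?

After corrections the count is 168 − 17 + 15 = 166 growth lines.
166 growth lines at 2 per year is 166 / 2 = 83 years.

83 yr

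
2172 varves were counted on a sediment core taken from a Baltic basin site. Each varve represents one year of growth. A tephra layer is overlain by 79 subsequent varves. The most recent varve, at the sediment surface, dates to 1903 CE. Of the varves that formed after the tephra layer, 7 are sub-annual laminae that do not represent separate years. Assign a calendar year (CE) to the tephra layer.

There are 79 varves younger than the tephra layer.
Removing the 7 false varves leaves 79 − 7 = 72 true varves beyond the tephra layer.
1903 − 72 = 1831 CE.

1831 CE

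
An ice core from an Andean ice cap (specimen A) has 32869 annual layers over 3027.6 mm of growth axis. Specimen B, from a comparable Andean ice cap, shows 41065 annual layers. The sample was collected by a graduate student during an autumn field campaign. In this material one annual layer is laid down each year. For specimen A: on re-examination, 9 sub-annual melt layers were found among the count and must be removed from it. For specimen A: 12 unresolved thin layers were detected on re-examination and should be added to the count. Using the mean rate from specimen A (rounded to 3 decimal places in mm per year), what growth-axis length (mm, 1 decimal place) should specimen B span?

3778.0 mm

Specimen A: true annual layer count = 32869 − 9 + 12 = 32872.
A: 3027.6 mm over 32872 years gives 3027.6 / 32872 ≈ 0.092 mm/year.
B's length ≈ 0.092 × 41065 = 3778.0 mm.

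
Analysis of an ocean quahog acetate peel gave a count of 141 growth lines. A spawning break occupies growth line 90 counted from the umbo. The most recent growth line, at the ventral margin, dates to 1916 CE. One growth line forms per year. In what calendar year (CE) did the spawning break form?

Between growth line 90 and the ventral margin there are 141 − 90 = 51 growth lines.
The growth line at the ventral margin is 1916 CE, so the spawning break dates to 1916 − 51 = 1865 CE.

1865 CE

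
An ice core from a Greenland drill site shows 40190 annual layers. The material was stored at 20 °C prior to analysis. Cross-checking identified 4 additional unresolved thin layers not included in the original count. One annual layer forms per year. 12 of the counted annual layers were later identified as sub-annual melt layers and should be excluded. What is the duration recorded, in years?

40182 years

Adjusted count: 40190 − 12 + 4 = 40182 annual layers.
With a one-to-one annual layer periodicity this is 40182 years.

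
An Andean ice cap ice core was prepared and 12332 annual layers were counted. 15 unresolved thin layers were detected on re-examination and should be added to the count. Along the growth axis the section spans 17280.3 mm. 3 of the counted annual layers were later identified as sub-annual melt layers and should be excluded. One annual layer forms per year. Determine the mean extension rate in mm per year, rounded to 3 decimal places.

1.400 mm per year

After corrections the count is 12332 − 3 + 15 = 12344 annual layers.
Extension rate ≈ 17280.3 / 12344 = 1.400 mm per year.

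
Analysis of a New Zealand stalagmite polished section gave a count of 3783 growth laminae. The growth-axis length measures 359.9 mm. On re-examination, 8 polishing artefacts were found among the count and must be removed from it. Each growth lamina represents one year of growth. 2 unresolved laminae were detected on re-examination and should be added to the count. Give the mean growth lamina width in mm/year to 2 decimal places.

After corrections the count is 3783 − 8 + 2 = 3777 growth laminae.
Extension rate ≈ 359.9 / 3777 = 0.10 mm/year.

0.10 mm/year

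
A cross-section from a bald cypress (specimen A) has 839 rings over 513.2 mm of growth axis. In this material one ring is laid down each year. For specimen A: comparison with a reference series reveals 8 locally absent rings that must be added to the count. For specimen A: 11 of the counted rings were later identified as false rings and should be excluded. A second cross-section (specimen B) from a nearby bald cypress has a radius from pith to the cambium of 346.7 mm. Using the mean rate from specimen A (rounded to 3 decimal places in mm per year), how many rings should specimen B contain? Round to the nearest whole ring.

Specimen A: true ring count = 839 − 11 + 8 = 836.
A: Extension rate ≈ 513.2 / 836 = 0.614 mm per year.
Specimen B: 346.7 mm / 0.614 mm per year = 564.66 years ≈ 565 rings.

565 rings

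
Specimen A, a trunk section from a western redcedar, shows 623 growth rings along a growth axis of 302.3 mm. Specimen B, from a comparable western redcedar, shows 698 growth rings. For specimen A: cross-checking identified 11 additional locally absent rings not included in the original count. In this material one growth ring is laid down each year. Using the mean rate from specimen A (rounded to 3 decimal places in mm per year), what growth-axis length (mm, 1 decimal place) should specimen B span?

332.9 mm

Specimen A: true growth ring count = 623 + 11 = 634.
A: Extension rate ≈ 302.3 / 634 = 0.477 mm/yr.
B's length ≈ 0.477 × 698 = 332.9 mm.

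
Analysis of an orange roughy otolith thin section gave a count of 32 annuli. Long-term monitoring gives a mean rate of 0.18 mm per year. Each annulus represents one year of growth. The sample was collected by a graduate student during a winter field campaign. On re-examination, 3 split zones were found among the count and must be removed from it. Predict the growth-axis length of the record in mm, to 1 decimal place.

5.2 mm

After corrections the count is 32 − 3 = 29 annuli.
Length ≈ 0.18 × 29 = 5.2 mm.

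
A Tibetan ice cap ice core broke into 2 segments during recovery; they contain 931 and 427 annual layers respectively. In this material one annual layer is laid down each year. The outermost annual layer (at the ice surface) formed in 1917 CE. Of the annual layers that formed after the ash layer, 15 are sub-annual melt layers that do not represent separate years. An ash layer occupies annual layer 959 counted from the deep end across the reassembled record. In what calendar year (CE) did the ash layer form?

Total annual layers = 931 + 427 = 1358.
Between annual layer 959 and the ice surface there are 1358 − 959 = 399 annual layers.
Removing the 15 false annual layers leaves 399 − 15 = 384 true annual layers beyond the ash layer.
Counting back 384 years from 1917 CE places the ash layer in 1917 − 384 = 1533 CE.

1533 CE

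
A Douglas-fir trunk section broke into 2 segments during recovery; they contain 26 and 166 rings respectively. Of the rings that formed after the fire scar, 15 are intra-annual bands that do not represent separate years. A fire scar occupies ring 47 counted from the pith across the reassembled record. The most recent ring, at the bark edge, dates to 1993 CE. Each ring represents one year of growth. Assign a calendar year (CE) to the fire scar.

Total rings = 26 + 166 = 192.
The fire scar sits at ring 47 from the pith, so 192 − 47 = 145 rings formed after it.
145 − 15 false = 130 true rings after the fire scar.
Counting back 130 years from 1993 CE places the fire scar in 1993 − 130 = 1863 CE.

1863 CE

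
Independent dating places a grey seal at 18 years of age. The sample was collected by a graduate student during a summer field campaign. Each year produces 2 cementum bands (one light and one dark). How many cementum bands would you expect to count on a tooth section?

36 cementum bands

Expected cementum bands: 18 × 2 = 36.
So 36 cementum bands should be present.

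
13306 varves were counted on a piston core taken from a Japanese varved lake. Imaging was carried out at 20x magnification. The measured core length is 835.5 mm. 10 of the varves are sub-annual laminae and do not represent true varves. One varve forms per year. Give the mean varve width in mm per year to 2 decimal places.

0.06 mm per year

Adjusted count: 13306 − 10 = 13296 varves.
Extension rate ≈ 835.5 / 13296 = 0.06 mm per year.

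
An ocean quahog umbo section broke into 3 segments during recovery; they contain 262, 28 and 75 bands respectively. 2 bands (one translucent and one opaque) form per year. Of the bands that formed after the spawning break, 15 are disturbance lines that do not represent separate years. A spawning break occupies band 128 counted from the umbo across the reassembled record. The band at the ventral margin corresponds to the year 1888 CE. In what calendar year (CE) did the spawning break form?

1777 CE

Total bands = 262 + 28 + 75 = 365.
Between band 128 and the ventral margin there are 365 − 128 = 237 bands.
237 − 15 false = 222 true bands after the spawning break.
With 2 bands per year, 222 / 2 = 111 years.
1888 − 111 = 1777 CE.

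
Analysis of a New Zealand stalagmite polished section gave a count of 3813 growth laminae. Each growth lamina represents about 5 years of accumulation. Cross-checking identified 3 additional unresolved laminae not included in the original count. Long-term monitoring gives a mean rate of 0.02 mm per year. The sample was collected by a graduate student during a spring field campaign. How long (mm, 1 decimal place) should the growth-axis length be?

Correcting the raw count gives 3813 + 3 = 3816 true growth laminae.
Multiplying by 5 years per growth lamina: 3816 × 5 = 19080 years.
Predicted length = 0.02 mm/year × 19080 years = 381.6 mm.

381.6 mm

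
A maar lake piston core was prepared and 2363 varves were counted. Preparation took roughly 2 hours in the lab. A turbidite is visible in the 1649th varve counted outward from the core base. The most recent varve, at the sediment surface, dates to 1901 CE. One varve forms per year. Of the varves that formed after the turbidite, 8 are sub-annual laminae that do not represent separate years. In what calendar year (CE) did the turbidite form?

1195 CE

Between varve 1649 and the sediment surface there are 2363 − 1649 = 714 varves.
714 − 8 false = 706 true varves after the turbidite.
1901 − 706 = 1195 CE.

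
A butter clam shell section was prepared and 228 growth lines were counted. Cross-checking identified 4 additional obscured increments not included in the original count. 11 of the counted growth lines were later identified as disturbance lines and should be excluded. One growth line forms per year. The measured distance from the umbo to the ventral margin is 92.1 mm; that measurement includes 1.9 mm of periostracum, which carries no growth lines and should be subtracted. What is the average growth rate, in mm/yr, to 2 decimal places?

0.41 mm/yr

Adjusted count: 228 − 11 + 4 = 221 growth lines.
Removing the 1.9 mm offcut leaves 92.1 − 1.9 = 90.2 mm.
Extension rate ≈ 90.2 / 221 = 0.41 mm/yr.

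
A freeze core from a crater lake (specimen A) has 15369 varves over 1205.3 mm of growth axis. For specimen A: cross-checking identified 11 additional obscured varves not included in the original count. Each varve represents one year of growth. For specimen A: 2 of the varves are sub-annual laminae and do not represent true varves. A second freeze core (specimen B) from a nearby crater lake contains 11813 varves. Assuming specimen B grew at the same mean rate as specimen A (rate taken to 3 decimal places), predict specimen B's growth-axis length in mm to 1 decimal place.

921.4 mm

Specimen A: after corrections the count is 15369 − 2 + 11 = 15378 varves.
A: Mean rate = 1205.3 mm / 15378 years ≈ 0.078 mm/yr.
For B, 0.078 mm/year × 11813 years = 921.4 mm.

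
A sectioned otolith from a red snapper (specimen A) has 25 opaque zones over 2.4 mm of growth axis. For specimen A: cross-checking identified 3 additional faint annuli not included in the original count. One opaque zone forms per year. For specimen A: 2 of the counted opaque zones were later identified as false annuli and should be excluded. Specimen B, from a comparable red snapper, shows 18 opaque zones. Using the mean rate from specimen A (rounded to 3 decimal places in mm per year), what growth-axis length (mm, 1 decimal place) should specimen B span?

1.7 mm

Specimen A: adjusted count: 25 − 2 + 3 = 26 opaque zones.
A: Extension rate ≈ 2.4 / 26 = 0.092 mm/year.
Length of B = 0.092 × 18 = 1.7 mm.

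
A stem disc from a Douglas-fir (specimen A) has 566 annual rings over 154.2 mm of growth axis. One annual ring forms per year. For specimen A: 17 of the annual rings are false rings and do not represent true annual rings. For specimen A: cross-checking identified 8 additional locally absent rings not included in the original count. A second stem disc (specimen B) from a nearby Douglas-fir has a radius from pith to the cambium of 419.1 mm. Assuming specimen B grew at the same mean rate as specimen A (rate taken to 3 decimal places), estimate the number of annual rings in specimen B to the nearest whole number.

1513 annual rings

Specimen A: true annual ring count = 566 − 17 + 8 = 557.
A: Mean rate = 154.2 mm / 557 years ≈ 0.277 mm/yr.
B spans 419.1 / 0.277 = 1513.00 years ≈ 1513 annual rings.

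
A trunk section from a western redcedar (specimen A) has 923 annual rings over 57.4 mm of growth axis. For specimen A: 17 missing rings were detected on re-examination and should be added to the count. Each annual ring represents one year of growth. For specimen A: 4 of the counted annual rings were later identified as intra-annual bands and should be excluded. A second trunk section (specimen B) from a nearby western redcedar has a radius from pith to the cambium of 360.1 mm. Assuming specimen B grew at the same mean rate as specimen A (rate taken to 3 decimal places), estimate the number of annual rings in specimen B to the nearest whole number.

Specimen A: adjusted count: 923 − 4 + 17 = 936 annual rings.
A: Extension rate ≈ 57.4 / 936 = 0.061 mm/yr.
Specimen B: 360.1 mm / 0.061 mm per year = 5903.28 years ≈ 5903 annual rings.

5903 annual rings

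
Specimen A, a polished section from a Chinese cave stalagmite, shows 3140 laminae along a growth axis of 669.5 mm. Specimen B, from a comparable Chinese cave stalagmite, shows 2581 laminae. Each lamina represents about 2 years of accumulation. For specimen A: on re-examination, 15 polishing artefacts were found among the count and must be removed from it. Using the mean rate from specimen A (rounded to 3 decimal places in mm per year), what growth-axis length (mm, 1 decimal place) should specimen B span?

Specimen A: adjusted count: 3140 − 15 = 3125 laminae.
Specimen A: multiplying by 2 years per lamina: 3125 × 2 = 6250 years.
A: 669.5 mm over 6250 years gives 669.5 / 6250 ≈ 0.107 mm per year.
Specimen B: multiplying by 2 years per lamina: 2581 × 2 = 5162 years. B's length ≈ 0.107 × 5162 = 552.3 mm.

552.3 mm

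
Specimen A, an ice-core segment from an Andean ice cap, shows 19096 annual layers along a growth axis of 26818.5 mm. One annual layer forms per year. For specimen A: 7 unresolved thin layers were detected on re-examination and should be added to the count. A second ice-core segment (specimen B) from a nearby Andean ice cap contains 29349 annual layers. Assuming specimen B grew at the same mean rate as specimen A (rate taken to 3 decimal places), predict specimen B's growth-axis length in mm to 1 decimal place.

41206.0 mm

Specimen A: adjusted count: 19096 + 7 = 19103 annual layers.
A: Mean rate = 26818.5 mm / 19103 years ≈ 1.404 mm/year.
For B, 1.404 mm/year × 29349 years = 41206.0 mm.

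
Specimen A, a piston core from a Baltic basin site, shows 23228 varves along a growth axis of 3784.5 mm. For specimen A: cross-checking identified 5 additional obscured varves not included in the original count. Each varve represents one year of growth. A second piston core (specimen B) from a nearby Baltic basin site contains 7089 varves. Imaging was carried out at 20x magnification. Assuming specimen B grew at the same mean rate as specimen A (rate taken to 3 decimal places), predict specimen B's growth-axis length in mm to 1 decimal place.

1155.5 mm

Specimen A: after corrections the count is 23228 + 5 = 23233 varves.
A: Mean rate = 3784.5 mm / 23233 years ≈ 0.163 mm/year.
For B, 0.163 mm/year × 7089 years = 1155.5 mm.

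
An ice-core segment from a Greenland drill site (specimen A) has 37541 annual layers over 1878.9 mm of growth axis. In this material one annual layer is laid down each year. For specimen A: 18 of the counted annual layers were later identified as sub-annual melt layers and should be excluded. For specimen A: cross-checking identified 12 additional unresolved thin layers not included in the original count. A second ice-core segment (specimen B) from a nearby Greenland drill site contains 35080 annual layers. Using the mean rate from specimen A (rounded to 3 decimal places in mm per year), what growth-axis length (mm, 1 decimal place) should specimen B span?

1754.0 mm

Specimen A: true annual layer count = 37541 − 18 + 12 = 37535.
A: Extension rate ≈ 1878.9 / 37535 = 0.050 mm/yr.
Length of B = 0.050 × 35080 = 1754.0 mm.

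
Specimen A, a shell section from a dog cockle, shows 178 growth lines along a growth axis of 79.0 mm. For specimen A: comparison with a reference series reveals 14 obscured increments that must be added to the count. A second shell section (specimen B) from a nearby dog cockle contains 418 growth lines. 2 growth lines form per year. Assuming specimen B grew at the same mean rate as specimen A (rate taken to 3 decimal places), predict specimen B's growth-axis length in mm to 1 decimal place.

Specimen A: correcting the raw count gives 178 + 14 = 192 true growth lines.
Specimen A: dividing by 2 growth lines per year: 192 / 2 = 96 years.
A: Mean rate = 79.0 mm / 96 years ≈ 0.823 mm per year.
Specimen B: with 2 growth lines per year, 418 / 2 = 209 years. Length of B = 0.823 × 209 = 172.0 mm.

172.0 mm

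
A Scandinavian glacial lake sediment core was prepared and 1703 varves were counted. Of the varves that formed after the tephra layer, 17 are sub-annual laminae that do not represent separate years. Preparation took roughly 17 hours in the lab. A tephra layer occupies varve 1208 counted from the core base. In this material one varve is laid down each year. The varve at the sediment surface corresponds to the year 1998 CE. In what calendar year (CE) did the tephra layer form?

1520 CE

1703 − 1208 = 495 varves lie beyond the tephra layer toward the sediment surface.
495 − 17 false = 478 true varves after the tephra layer.
Counting back 478 years from 1998 CE places the tephra layer in 1998 − 478 = 1520 CE.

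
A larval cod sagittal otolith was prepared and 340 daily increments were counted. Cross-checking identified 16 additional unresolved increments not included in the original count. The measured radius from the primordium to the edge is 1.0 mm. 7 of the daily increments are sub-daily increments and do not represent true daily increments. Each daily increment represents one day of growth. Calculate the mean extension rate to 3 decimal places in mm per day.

0.003 mm per day

Adjusted count: 340 − 7 + 16 = 349 daily increments.
1.0 mm over 349 days gives 1.0 / 349 ≈ 0.003 mm per day.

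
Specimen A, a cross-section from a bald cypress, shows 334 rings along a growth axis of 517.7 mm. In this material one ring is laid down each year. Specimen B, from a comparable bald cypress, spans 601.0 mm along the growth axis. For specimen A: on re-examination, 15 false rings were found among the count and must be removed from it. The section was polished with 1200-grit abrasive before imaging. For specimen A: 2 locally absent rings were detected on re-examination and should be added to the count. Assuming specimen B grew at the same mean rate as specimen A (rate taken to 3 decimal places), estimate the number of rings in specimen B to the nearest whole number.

373 rings

Specimen A: adjusted count: 334 − 15 + 2 = 321 rings.
A: Mean rate = 517.7 mm / 321 years ≈ 1.613 mm/yr.
B spans 601.0 / 1.613 = 372.60 years ≈ 373 rings.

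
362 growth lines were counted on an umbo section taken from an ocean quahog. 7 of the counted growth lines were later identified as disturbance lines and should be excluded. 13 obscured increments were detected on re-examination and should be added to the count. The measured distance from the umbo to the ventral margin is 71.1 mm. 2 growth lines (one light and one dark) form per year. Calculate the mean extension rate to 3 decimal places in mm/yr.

Adjusted count: 362 − 7 + 13 = 368 growth lines.
Dividing by 2 growth lines per year: 368 / 2 = 184 years.
71.1 mm over 184 years gives 71.1 / 184 ≈ 0.386 mm/yr.

0.386 mm/yr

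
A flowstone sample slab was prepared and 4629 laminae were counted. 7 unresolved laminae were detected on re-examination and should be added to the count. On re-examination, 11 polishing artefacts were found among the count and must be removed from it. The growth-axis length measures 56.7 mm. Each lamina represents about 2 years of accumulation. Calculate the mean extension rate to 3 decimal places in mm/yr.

Correcting the raw count gives 4629 − 11 + 7 = 4625 true laminae.
4625 laminae at 2 years each span 4625 × 2 = 9250 years.
Mean rate = 56.7 mm / 9250 years ≈ 0.006 mm/yr.

0.006 mm/yr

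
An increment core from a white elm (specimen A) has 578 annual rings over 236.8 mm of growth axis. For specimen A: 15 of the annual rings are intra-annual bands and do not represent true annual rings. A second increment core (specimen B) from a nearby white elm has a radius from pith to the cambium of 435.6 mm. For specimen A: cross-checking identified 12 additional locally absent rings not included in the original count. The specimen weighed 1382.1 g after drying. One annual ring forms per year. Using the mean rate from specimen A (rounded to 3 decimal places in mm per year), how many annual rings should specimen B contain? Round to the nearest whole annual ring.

Specimen A: true annual ring count = 578 − 15 + 12 = 575.
A: Extension rate ≈ 236.8 / 575 = 0.412 mm/year.
Specimen B: 435.6 mm / 0.412 mm per year = 1057.28 years ≈ 1057 annual rings.

1057 annual rings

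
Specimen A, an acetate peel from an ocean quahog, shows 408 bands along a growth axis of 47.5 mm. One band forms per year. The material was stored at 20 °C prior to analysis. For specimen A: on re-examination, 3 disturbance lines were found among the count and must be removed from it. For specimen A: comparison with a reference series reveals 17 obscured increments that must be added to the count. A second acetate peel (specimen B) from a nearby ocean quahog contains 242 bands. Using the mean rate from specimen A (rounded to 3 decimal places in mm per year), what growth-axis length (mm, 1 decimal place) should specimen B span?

27.3 mm

Specimen A: true band count = 408 − 3 + 17 = 422.
A: Mean rate = 47.5 mm / 422 years ≈ 0.113 mm/yr.
For B, 0.113 mm/year × 242 years = 27.3 mm.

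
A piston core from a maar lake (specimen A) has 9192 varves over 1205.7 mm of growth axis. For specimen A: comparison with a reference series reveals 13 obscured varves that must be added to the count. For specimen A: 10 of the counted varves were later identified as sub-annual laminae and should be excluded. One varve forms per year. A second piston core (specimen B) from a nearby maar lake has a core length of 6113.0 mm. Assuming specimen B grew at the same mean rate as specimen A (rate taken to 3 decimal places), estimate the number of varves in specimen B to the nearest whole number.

46664 varves

Specimen A: correcting the raw count gives 9192 − 10 + 13 = 9195 true varves.
A: Mean rate = 1205.7 mm / 9195 years ≈ 0.131 mm/year.
For B, 6113.0 / 0.131 = 46664.12 years ≈ 46664 varves.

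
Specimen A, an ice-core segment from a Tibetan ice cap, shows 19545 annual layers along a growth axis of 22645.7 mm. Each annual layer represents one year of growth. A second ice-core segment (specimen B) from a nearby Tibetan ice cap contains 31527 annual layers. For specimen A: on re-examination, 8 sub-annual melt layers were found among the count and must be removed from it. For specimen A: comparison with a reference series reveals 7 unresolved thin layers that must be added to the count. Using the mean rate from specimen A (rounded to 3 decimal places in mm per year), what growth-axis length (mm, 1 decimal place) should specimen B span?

Specimen A: correcting the raw count gives 19545 − 8 + 7 = 19544 true annual layers.
A: 22645.7 mm over 19544 years gives 22645.7 / 19544 ≈ 1.159 mm per year.
B's length ≈ 1.159 × 31527 = 36539.8 mm.

36539.8 mm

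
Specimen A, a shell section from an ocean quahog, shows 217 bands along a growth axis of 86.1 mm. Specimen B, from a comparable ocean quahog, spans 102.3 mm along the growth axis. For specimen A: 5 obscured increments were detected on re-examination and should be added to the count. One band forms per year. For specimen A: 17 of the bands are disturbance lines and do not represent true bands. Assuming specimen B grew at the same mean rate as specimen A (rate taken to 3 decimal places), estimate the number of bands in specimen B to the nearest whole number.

Specimen A: correcting the raw count gives 217 − 17 + 5 = 205 true bands.
A: Extension rate ≈ 86.1 / 205 = 0.420 mm/year.
B spans 102.3 / 0.420 = 243.57 years ≈ 244 bands.

244 bands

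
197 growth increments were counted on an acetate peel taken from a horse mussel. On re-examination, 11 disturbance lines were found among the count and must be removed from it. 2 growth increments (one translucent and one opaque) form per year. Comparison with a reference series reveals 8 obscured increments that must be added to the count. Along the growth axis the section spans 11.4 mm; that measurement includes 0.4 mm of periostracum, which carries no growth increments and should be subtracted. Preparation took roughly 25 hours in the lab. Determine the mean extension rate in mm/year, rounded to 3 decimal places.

0.113 mm/year

After corrections the count is 197 − 11 + 8 = 194 growth increments.
With 2 growth increments per year, 194 / 2 = 97 years.
The growth record spans 11.4 − 0.4 = 11.0 mm.
11.0 mm over 97 years gives 11.0 / 97 ≈ 0.113 mm/year.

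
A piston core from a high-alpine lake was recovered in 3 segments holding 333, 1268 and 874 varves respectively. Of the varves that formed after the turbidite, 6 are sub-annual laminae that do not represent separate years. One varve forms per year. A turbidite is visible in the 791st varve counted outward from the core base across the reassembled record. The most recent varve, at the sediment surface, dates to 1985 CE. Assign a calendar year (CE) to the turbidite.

307 CE

Total varves = 333 + 1268 + 874 = 2475.
2475 − 791 = 1684 varves lie beyond the turbidite toward the sediment surface.
Removing the 6 false varves leaves 1684 − 6 = 1678 true varves beyond the turbidite.
Counting back 1678 years from 1985 CE places the turbidite in 1985 − 1678 = 307 CE.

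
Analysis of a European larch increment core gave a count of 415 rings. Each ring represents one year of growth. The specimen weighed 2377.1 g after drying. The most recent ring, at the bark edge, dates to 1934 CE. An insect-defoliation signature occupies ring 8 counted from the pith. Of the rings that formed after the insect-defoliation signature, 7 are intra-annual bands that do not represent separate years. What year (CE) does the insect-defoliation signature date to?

1534 CE

The insect-defoliation signature sits at ring 8 from the pith, so 415 − 8 = 407 rings formed after it.
Excluding 7 false rings: 407 − 7 = 400.
1934 − 400 = 1534 CE.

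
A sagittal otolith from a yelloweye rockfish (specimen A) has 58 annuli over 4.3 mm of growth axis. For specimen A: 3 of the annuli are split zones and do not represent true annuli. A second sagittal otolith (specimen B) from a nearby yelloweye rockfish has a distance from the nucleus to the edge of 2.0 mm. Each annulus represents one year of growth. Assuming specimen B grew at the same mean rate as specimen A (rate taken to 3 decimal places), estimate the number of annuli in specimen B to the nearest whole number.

26 annuli

Specimen A: true annulus count = 58 − 3 = 55.
A: 4.3 mm over 55 years gives 4.3 / 55 ≈ 0.078 mm/year.
Specimen B: 2.0 mm / 0.078 mm per year = 25.64 years ≈ 26 annuli.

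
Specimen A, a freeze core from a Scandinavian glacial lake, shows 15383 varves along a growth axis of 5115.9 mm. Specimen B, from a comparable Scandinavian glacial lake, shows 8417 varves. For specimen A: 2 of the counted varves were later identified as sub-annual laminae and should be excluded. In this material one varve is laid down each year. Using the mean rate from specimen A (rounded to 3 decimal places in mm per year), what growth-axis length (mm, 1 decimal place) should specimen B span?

2802.9 mm

Specimen A: true varve count = 15383 − 2 = 15381.
A: Extension rate ≈ 5115.9 / 15381 = 0.333 mm per year.
Length of B = 0.333 × 8417 = 2802.9 mm.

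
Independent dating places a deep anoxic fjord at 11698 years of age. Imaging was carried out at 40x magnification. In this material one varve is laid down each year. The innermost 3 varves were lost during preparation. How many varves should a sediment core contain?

11695 varves

Expected varves over 11698 years: 11698.
11698 − 3 missed = 11695 varves expected in the prepared section.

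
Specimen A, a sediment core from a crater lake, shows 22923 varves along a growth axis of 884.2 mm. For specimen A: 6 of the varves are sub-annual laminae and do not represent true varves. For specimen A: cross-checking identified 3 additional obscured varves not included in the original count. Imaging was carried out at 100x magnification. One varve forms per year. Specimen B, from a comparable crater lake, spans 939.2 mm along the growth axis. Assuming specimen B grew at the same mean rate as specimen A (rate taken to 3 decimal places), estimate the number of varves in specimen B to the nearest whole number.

24082 varves

Specimen A: true varve count = 22923 − 6 + 3 = 22920.
A: Mean rate = 884.2 mm / 22920 years ≈ 0.039 mm/year.
B spans 939.2 / 0.039 = 24082.05 years ≈ 24082 varves.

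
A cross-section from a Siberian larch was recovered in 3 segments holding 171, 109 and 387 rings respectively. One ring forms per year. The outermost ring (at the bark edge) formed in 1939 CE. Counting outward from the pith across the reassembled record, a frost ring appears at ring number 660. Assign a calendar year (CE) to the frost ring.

1932 CE

Total rings = 171 + 109 + 387 = 667.
667 − 660 = 7 rings lie beyond the frost ring toward the bark edge.
Counting back 7 years from 1939 CE places the frost ring in 1939 − 7 = 1932 CE.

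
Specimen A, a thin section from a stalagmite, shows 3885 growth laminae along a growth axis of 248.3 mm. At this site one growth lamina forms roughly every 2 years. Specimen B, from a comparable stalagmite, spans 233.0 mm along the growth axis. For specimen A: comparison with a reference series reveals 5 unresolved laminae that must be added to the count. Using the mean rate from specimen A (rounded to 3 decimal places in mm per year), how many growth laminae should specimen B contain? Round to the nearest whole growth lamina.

Specimen A: adjusted count: 3885 + 5 = 3890 growth laminae.
Specimen A: at 2 years per growth lamina, 3890 × 2 = 7780 years.
A: 248.3 mm over 7780 years gives 248.3 / 7780 ≈ 0.032 mm/yr.
For B, 233.0 / 0.032 = 7281.25 years; at 2 years per growth lamina that is 7281.25 / 2 ≈ 3641 growth laminae.

3641 growth laminae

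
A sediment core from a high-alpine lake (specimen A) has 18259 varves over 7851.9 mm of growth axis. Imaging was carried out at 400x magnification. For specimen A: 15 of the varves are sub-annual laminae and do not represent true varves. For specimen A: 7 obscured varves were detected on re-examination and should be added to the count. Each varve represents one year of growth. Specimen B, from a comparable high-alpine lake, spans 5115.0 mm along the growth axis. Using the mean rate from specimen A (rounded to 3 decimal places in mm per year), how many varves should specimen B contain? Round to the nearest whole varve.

Specimen A: true varve count = 18259 − 15 + 7 = 18251.
A: Extension rate ≈ 7851.9 / 18251 = 0.430 mm/year.
B spans 5115.0 / 0.430 = 11895.35 years ≈ 11895 varves.

11895 varves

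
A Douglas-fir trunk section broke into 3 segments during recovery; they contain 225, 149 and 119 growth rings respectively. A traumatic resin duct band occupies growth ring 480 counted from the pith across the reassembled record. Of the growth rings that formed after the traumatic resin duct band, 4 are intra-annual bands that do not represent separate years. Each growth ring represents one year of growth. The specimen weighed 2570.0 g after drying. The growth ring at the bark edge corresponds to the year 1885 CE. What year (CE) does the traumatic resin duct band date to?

Total growth rings = 225 + 149 + 119 = 493.
The traumatic resin duct band sits at growth ring 480 from the pith, so 493 − 480 = 13 growth rings formed after it.
Excluding 4 false growth rings: 13 − 4 = 9.
Counting back 9 years from 1885 CE places the traumatic resin duct band in 1885 − 9 = 1876 CE.

1876 CE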